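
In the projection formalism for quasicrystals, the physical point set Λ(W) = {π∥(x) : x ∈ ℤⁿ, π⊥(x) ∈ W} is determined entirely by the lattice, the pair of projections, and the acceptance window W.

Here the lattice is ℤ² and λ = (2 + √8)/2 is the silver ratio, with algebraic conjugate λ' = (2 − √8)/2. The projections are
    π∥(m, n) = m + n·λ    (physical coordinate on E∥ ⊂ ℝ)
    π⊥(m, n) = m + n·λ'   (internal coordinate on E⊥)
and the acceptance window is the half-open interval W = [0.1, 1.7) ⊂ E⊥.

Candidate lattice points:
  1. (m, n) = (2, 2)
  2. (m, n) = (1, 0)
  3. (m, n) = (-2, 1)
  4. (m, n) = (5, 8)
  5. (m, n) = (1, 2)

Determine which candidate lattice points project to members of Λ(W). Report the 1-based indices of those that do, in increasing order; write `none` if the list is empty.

Numerically λ ≈ 2.41421 and λ' = −1/λ ≈ -0.41421.
[1] lift (2,2): star map gives 1.17157; window check 0.1 ≤ 1.17157 < 1.7 is true → IN Λ
[2] lift (1,0): star map gives 1.00000; window check 0.1 ≤ 1.00000 < 1.7 is true → IN Λ
[3] lift (-2,1): star map gives -2.41421; window check 0.1 ≤ -2.41421 < 1.7 is false → out
[4] lift (5,8): star map gives 1.68629; window check 0.1 ≤ 1.68629 < 1.7 is true → IN Λ
[5] lift (1,2): star map gives 0.17157; window check 0.1 ≤ 0.17157 < 1.7 is true → IN Λ

1, 2, 4, 5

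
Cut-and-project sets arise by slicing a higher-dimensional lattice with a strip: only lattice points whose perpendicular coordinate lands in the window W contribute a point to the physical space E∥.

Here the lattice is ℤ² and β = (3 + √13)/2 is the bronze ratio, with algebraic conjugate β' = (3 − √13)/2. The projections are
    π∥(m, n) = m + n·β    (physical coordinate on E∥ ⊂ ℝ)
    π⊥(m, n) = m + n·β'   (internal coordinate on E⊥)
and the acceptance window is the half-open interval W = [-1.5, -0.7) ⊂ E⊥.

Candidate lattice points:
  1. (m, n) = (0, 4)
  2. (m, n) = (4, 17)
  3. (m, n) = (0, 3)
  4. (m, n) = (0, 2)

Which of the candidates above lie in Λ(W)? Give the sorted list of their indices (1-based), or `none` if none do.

Compute β' = (3−√13)/2 = -0.3028, so π⊥(m,n) = m -0.3028·n.
#1 (0,4): internal coord 0 + (4)·β' = -1.2111; -1.2111 ∈ [-1.5, -0.7) → IN Λ
#2 (4,17): internal coord 4 + (17)·β' = -1.1472; -1.1472 ∈ [-1.5, -0.7) → IN Λ
#3 (0,3): internal coord 0 + (3)·β' = -0.9083; -0.9083 ∈ [-1.5, -0.7) → IN Λ
#4 (0,2): internal coord 0 + (2)·β' = -0.6056; -0.6056 ∉ [-1.5, -0.7) → out

1, 2, 3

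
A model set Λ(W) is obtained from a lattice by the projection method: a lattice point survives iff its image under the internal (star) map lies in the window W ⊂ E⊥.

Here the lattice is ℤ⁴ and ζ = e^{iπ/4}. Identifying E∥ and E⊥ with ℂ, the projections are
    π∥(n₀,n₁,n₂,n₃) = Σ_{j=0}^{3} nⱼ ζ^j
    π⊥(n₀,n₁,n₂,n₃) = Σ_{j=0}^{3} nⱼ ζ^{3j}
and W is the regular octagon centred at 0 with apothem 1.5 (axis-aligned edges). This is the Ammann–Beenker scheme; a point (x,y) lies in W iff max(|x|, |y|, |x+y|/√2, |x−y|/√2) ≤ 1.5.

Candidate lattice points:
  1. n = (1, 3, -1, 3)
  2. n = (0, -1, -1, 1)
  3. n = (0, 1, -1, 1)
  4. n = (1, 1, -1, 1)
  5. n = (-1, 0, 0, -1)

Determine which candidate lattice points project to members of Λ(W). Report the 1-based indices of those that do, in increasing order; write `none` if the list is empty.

With ζ = e^{iπ/4} the internal vectors are ζ^0,ζ^3,ζ^6,ζ^9.
candidate 1: n = (1, 3, -1, 3) → π⊥ ≈ (+1.00000, +5.24264); max(|x|,|y|,|x±y|/√2) = 5.24264 > 1.5 ⇒ ∉ W
candidate 2: n = (0, -1, -1, 1) → π⊥ ≈ (+1.41421, +1.00000); max(|x|,|y|,|x±y|/√2) = 1.70711 > 1.5 ⇒ ∉ W
candidate 3: n = (0, 1, -1, 1) → π⊥ ≈ (+0.00000, +2.41421); max(|x|,|y|,|x±y|/√2) = 2.41421 > 1.5 ⇒ ∉ W
candidate 4: n = (1, 1, -1, 1) → π⊥ ≈ (+1.00000, +2.41421); max(|x|,|y|,|x±y|/√2) = 2.41421 > 1.5 ⇒ ∉ W
candidate 5: n = (-1, 0, 0, -1) → π⊥ ≈ (-1.70711, -0.70711); max(|x|,|y|,|x±y|/√2) = 1.70711 > 1.5 ⇒ ∉ W

none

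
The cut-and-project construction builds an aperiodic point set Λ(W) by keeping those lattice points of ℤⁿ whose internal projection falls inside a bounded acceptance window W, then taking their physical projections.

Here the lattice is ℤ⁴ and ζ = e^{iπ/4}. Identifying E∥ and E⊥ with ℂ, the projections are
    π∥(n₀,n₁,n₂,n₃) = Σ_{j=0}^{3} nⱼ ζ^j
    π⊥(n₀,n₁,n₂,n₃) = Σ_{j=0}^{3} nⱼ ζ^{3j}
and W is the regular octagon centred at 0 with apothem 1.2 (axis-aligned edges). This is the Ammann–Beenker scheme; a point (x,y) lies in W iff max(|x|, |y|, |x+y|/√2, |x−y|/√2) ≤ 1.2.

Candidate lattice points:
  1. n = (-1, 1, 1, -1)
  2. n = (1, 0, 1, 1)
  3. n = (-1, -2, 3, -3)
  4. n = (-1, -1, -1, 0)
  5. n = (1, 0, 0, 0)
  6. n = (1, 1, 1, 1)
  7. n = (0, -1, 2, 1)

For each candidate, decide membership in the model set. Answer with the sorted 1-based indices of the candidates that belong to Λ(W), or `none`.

With ζ = e^{iπ/4} the internal vectors are ζ^0,ζ^3,ζ^6,ζ^9.
#1 (-1, 1, 1, -1): internal (-2.414214, -1.000000); octagon support 2.414214 vs apothem 1.2 → ∉ W
#2 (1, 0, 1, 1): internal (1.707107, -0.292893); octagon support 1.707107 vs apothem 1.2 → ∉ W
#3 (-1, -2, 3, -3): internal (-1.707107, -6.535534); octagon support 6.535534 vs apothem 1.2 → ∉ W
#4 (-1, -1, -1, 0): internal (-0.292893, 0.292893); octagon support 0.414214 vs apothem 1.2 → ∈ W
#5 (1, 0, 0, 0): internal (1.000000, 0.000000); octagon support 1.000000 vs apothem 1.2 → ∈ W
#6 (1, 1, 1, 1): internal (1.000000, 0.414214); octagon support 1.000000 vs apothem 1.2 → ∈ W
#7 (0, -1, 2, 1): internal (1.414214, -2.000000); octagon support 2.414214 vs apothem 1.2 → ∉ W

4, 5, 6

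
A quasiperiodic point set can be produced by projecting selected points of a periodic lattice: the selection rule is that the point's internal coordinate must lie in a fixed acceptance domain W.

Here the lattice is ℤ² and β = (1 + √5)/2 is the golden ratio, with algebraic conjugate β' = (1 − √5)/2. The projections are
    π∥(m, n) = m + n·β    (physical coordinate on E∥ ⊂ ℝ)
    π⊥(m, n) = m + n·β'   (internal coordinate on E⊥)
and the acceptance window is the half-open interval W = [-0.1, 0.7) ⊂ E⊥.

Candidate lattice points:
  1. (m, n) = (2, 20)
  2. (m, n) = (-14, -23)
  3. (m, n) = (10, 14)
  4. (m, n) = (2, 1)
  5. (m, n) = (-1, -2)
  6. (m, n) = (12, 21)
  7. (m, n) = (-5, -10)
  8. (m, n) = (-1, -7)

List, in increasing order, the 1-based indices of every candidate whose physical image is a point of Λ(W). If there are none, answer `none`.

Numerically β ≈ 1.618034 and β' = −1/β ≈ -0.618034.
#1 (2,20): internal coord 2 + (20)·β' = -10.360680; -10.360680 ∉ [-0.1, 0.7) → out
#2 (-14,-23): internal coord -14 + (-23)·β' = +0.214782; +0.214782 ∈ [-0.1, 0.7) → IN Λ
#3 (10,14): internal coord 10 + (14)·β' = +1.347524; +1.347524 ∉ [-0.1, 0.7) → out
#4 (2,1): internal coord 2 + (1)·β' = +1.381966; +1.381966 ∉ [-0.1, 0.7) → out
#5 (-1,-2): internal coord -1 + (-2)·β' = +0.236068; +0.236068 ∈ [-0.1, 0.7) → IN Λ
#6 (12,21): internal coord 12 + (21)·β' = -0.978714; -0.978714 ∉ [-0.1, 0.7) → out
#7 (-5,-10): internal coord -5 + (-10)·β' = +1.180340; +1.180340 ∉ [-0.1, 0.7) → out
#8 (-1,-7): internal coord -1 + (-7)·β' = +3.326238; +3.326238 ∉ [-0.1, 0.7) → out

2, 5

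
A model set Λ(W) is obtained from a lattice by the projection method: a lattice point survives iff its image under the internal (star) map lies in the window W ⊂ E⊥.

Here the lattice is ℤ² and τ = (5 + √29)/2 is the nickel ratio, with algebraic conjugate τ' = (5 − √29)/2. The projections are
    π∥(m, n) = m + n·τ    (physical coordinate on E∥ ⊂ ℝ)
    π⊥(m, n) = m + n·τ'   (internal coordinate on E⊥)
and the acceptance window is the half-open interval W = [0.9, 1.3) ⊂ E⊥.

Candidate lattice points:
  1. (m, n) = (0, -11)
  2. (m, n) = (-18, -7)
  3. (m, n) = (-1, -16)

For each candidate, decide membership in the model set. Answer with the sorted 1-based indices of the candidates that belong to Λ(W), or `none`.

τ' = (5−√29)/2 ≈ -0.1926.
candidate 1: (m,n)=(0,-11) → π∥ = 0-11·τ ≈ -57.1184, π⊥ = 0-11·τ' ≈ 2.1184 ∉ [0.9, 1.3) ⇒ out
candidate 2: (m,n)=(-18,-7) → π∥ = -18-7·τ ≈ -54.3481, π⊥ = -18-7·τ' ≈ -16.6519 ∉ [0.9, 1.3) ⇒ out
candidate 3: (m,n)=(-1,-16) → π∥ = -1-16·τ ≈ -84.0813, π⊥ = -1-16·τ' ≈ 2.0813 ∉ [0.9, 1.3) ⇒ out

none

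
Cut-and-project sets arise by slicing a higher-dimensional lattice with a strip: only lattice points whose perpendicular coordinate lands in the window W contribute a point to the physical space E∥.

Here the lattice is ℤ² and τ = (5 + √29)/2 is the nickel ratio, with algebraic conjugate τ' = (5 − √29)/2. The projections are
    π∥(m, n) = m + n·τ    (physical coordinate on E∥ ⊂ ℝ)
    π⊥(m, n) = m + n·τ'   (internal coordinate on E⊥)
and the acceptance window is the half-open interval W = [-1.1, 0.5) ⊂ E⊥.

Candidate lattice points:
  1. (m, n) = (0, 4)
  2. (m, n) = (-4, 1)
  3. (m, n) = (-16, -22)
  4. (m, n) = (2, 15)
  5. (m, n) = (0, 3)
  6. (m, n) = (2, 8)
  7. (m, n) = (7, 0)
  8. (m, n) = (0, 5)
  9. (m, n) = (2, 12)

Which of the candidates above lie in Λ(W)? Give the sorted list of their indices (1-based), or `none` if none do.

Compute τ' = (5−√29)/2 = -0.192582, so π⊥(m,n) = m -0.192582·n.
candidate 1: (m,n)=(0,4) → π∥ = 0+4·τ ≈ 20.770330, π⊥ = 0+4·τ' ≈ -0.770330 ∈ [-1.1, 0.5) ⇒ IN Λ
candidate 2: (m,n)=(-4,1) → π∥ = -4+1·τ ≈ 1.192582, π⊥ = -4+1·τ' ≈ -4.192582 ∉ [-1.1, 0.5) ⇒ out
candidate 3: (m,n)=(-16,-22) → π∥ = -16-22·τ ≈ -130.236813, π⊥ = -16-22·τ' ≈ -11.763187 ∉ [-1.1, 0.5) ⇒ out
candidate 4: (m,n)=(2,15) → π∥ = 2+15·τ ≈ 79.888736, π⊥ = 2+15·τ' ≈ -0.888736 ∈ [-1.1, 0.5) ⇒ IN Λ
candidate 5: (m,n)=(0,3) → π∥ = 0+3·τ ≈ 15.577747, π⊥ = 0+3·τ' ≈ -0.577747 ∈ [-1.1, 0.5) ⇒ IN Λ
candidate 6: (m,n)=(2,8) → π∥ = 2+8·τ ≈ 43.540659, π⊥ = 2+8·τ' ≈ 0.459341 ∈ [-1.1, 0.5) ⇒ IN Λ
candidate 7: (m,n)=(7,0) → π∥ = 7+0·τ ≈ 7.000000, π⊥ = 7+0·τ' ≈ 7.000000 ∉ [-1.1, 0.5) ⇒ out
candidate 8: (m,n)=(0,5) → π∥ = 0+5·τ ≈ 25.962912, π⊥ = 0+5·τ' ≈ -0.962912 ∈ [-1.1, 0.5) ⇒ IN Λ
candidate 9: (m,n)=(2,12) → π∥ = 2+12·τ ≈ 64.310989, π⊥ = 2+12·τ' ≈ -0.310989 ∈ [-1.1, 0.5) ⇒ IN Λ

1, 4, 5, 6, 8, 9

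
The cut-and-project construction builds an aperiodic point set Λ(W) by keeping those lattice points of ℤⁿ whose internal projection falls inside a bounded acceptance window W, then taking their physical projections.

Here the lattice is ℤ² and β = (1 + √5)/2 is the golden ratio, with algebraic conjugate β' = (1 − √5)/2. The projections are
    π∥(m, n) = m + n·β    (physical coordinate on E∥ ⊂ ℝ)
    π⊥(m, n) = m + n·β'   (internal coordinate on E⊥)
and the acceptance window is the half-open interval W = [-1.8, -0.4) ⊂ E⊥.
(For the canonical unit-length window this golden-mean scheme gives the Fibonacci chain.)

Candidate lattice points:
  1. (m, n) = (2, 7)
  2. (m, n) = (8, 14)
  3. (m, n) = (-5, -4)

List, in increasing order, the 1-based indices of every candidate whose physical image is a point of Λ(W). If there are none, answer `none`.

2

Numerically β ≈ 1.618034 and β' = −1/β ≈ -0.618034.
candidate 1: (m,n)=(2,7) → π∥ = 2+7·β ≈ 13.326238, π⊥ = 2+7·β' ≈ -2.326238 ∉ [-1.8, -0.4) ⇒ out
candidate 2: (m,n)=(8,14) → π∥ = 8+14·β ≈ 30.652476, π⊥ = 8+14·β' ≈ -0.652476 ∈ [-1.8, -0.4) ⇒ IN Λ
candidate 3: (m,n)=(-5,-4) → π∥ = -5-4·β ≈ -11.472136, π⊥ = -5-4·β' ≈ -2.527864 ∉ [-1.8, -0.4) ⇒ out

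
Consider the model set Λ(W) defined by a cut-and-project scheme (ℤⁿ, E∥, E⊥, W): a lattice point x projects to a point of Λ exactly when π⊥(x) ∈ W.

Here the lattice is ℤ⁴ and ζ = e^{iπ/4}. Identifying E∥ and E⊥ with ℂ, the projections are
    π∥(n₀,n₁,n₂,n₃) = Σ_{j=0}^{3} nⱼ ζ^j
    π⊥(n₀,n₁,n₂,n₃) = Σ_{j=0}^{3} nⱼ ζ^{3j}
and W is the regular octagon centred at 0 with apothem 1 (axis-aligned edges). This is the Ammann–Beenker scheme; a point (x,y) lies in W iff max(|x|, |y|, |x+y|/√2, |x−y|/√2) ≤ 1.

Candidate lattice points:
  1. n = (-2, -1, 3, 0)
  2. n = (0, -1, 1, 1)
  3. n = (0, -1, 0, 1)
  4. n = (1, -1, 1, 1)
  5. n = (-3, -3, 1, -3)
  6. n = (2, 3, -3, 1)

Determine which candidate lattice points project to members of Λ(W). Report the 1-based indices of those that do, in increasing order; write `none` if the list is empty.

none

π⊥(n) = n₀ + n₁ζ³ + n₂ζ⁶ + n₃ζ⁹ where ζ = e^{iπ/4}.
#1 (-2, -1, 3, 0): internal (-1.29289, -3.70711); octagon support 3.70711 vs apothem 1 → ∉ W
#2 (0, -1, 1, 1): internal (1.41421, -1.00000); octagon support 1.70711 vs apothem 1 → ∉ W
#3 (0, -1, 0, 1): internal (1.41421, 0.00000); octagon support 1.41421 vs apothem 1 → ∉ W
#4 (1, -1, 1, 1): internal (2.41421, -1.00000); octagon support 2.41421 vs apothem 1 → ∉ W
#5 (-3, -3, 1, -3): internal (-3.00000, -5.24264); octagon support 5.82843 vs apothem 1 → ∉ W
#6 (2, 3, -3, 1): internal (0.58579, 5.82843); octagon support 5.82843 vs apothem 1 → ∉ W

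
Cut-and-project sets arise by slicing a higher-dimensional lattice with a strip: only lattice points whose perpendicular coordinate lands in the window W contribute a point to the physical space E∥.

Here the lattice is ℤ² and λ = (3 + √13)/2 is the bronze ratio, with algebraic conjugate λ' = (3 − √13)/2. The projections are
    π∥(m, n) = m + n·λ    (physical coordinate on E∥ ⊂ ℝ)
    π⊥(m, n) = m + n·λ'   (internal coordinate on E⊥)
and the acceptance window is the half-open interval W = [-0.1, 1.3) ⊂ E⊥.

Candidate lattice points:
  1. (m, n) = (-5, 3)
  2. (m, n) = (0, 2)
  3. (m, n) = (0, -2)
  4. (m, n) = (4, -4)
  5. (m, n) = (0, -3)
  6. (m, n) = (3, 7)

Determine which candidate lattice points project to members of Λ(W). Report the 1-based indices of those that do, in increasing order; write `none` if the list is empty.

λ' = (3−√13)/2 ≈ -0.302776.
#1 (-5,3): internal coord -5 + (3)·λ' = -5.908327; -5.908327 ∉ [-0.1, 1.3) → out
#2 (0,2): internal coord 0 + (2)·λ' = -0.605551; -0.605551 ∉ [-0.1, 1.3) → out
#3 (0,-2): internal coord 0 + (-2)·λ' = +0.605551; +0.605551 ∈ [-0.1, 1.3) → IN Λ
#4 (4,-4): internal coord 4 + (-4)·λ' = +5.211103; +5.211103 ∉ [-0.1, 1.3) → out
#5 (0,-3): internal coord 0 + (-3)·λ' = +0.908327; +0.908327 ∈ [-0.1, 1.3) → IN Λ
#6 (3,7): internal coord 3 + (7)·λ' = +0.880571; +0.880571 ∈ [-0.1, 1.3) → IN Λ

3, 5, 6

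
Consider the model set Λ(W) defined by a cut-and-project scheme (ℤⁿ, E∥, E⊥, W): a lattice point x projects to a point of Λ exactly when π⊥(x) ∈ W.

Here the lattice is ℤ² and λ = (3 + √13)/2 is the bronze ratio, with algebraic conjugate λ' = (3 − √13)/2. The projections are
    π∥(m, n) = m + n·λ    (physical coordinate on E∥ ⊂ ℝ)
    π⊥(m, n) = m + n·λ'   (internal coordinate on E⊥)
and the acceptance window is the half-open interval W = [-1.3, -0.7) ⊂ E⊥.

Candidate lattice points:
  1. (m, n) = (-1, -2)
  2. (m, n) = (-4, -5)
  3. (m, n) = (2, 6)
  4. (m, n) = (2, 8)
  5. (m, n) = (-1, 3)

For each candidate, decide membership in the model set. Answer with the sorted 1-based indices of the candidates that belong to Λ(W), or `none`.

Numerically λ ≈ 3.3028 and λ' = −1/λ ≈ -0.3028.
[1] lift (-1,-2): star map gives -0.3944; window check -1.3 ≤ -0.3944 < -0.7 is false → out
[2] lift (-4,-5): star map gives -2.4861; window check -1.3 ≤ -2.4861 < -0.7 is false → out
[3] lift (2,6): star map gives 0.1833; window check -1.3 ≤ 0.1833 < -0.7 is false → out
[4] lift (2,8): star map gives -0.4222; window check -1.3 ≤ -0.4222 < -0.7 is false → out
[5] lift (-1,3): star map gives -1.9083; window check -1.3 ≤ -1.9083 < -0.7 is false → out

none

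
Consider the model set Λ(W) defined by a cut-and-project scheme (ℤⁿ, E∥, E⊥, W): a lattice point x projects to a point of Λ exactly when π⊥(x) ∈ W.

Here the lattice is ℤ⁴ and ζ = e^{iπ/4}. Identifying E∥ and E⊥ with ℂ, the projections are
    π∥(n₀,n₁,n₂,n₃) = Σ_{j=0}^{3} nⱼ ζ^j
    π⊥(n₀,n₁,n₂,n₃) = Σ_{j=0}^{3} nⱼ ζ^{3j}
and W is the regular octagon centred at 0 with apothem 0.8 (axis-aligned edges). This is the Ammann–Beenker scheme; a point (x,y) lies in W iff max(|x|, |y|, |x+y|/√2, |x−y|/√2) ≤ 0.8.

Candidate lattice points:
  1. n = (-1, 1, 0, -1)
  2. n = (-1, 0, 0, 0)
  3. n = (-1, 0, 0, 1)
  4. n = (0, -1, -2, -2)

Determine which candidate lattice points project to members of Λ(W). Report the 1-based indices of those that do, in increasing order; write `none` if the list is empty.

Internal map: ζ^{3j} for j=0..3 gives (1,0), (−√2/2,√2/2), (0,−1), (√2/2,√2/2).
candidate 1: n = (-1, 1, 0, -1) → π⊥ ≈ (-2.414214, +0.000000); max(|x|,|y|,|x±y|/√2) = 2.414214 > 0.8 ⇒ ∉ W
candidate 2: n = (-1, 0, 0, 0) → π⊥ ≈ (-1.000000, +0.000000); max(|x|,|y|,|x±y|/√2) = 1.000000 > 0.8 ⇒ ∉ W
candidate 3: n = (-1, 0, 0, 1) → π⊥ ≈ (-0.292893, +0.707107); max(|x|,|y|,|x±y|/√2) = 0.707107 ≤ 0.8 ⇒ ∈ W
candidate 4: n = (0, -1, -2, -2) → π⊥ ≈ (-0.707107, -0.121320); max(|x|,|y|,|x±y|/√2) = 0.707107 ≤ 0.8 ⇒ ∈ W

3, 4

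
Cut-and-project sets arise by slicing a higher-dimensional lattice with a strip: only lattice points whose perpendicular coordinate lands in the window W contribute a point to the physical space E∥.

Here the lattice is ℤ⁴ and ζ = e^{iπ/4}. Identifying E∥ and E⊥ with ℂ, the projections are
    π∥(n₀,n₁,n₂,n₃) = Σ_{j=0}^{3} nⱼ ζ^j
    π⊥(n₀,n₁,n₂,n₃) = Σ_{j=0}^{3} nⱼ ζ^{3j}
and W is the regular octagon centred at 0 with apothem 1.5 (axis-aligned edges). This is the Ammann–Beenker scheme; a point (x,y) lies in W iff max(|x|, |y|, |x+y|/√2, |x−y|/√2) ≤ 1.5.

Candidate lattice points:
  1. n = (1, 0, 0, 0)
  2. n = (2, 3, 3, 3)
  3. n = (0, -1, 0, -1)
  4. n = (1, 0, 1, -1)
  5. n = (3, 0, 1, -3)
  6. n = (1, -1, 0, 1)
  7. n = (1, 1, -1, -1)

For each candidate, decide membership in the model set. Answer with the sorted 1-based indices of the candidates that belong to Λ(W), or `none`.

1, 3, 7

π⊥(n) = n₀ + n₁ζ³ + n₂ζ⁶ + n₃ζ⁹ where ζ = e^{iπ/4}.
#1 (1, 0, 0, 0): internal (1.0000, 0.0000); octagon support 1.0000 vs apothem 1.5 → ∈ W
#2 (2, 3, 3, 3): internal (2.0000, 1.2426); octagon support 2.2929 vs apothem 1.5 → ∉ W
#3 (0, -1, 0, -1): internal (0.0000, -1.4142); octagon support 1.4142 vs apothem 1.5 → ∈ W
#4 (1, 0, 1, -1): internal (0.2929, -1.7071); octagon support 1.7071 vs apothem 1.5 → ∉ W
#5 (3, 0, 1, -3): internal (0.8787, -3.1213); octagon support 3.1213 vs apothem 1.5 → ∉ W
#6 (1, -1, 0, 1): internal (2.4142, 0.0000); octagon support 2.4142 vs apothem 1.5 → ∉ W
#7 (1, 1, -1, -1): internal (-0.4142, 1.0000); octagon support 1.0000 vs apothem 1.5 → ∈ W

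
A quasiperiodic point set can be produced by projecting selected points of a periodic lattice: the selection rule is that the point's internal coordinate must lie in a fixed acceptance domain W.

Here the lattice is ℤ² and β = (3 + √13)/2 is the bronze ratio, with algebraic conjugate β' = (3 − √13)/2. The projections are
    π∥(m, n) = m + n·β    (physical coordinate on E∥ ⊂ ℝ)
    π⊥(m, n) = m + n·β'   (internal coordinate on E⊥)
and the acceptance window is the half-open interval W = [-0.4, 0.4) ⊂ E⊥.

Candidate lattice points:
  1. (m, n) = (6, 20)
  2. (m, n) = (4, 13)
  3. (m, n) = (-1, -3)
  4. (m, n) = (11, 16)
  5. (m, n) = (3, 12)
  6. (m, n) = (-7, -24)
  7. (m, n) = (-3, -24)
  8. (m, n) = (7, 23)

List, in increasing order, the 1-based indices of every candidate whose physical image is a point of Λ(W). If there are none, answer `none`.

1, 2, 3, 6, 8

Numerically β ≈ 3.302776 and β' = −1/β ≈ -0.302776.
#1 (6,20): internal coord 6 + (20)·β' = -0.055513; -0.055513 ∈ [-0.4, 0.4) → IN Λ
#2 (4,13): internal coord 4 + (13)·β' = +0.063917; +0.063917 ∈ [-0.4, 0.4) → IN Λ
#3 (-1,-3): internal coord -1 + (-3)·β' = -0.091673; -0.091673 ∈ [-0.4, 0.4) → IN Λ
#4 (11,16): internal coord 11 + (16)·β' = +6.155590; +6.155590 ∉ [-0.4, 0.4) → out
#5 (3,12): internal coord 3 + (12)·β' = -0.633308; -0.633308 ∉ [-0.4, 0.4) → out
#6 (-7,-24): internal coord -7 + (-24)·β' = +0.266615; +0.266615 ∈ [-0.4, 0.4) → IN Λ
#7 (-3,-24): internal coord -3 + (-24)·β' = +4.266615; +4.266615 ∉ [-0.4, 0.4) → out
#8 (7,23): internal coord 7 + (23)·β' = +0.036160; +0.036160 ∈ [-0.4, 0.4) → IN Λ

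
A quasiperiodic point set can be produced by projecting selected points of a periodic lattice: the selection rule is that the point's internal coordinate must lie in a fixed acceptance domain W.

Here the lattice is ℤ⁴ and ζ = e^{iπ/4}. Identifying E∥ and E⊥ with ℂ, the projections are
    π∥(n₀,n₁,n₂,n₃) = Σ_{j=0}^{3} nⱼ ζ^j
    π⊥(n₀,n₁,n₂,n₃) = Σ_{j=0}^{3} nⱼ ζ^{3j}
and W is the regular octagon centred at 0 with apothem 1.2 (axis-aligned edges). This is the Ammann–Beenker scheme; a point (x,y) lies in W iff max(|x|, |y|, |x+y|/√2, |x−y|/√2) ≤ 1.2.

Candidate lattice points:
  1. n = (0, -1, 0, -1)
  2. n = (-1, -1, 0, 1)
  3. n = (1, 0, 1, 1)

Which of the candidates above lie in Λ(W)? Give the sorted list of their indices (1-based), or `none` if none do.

2

With ζ = e^{iπ/4} the internal vectors are ζ^0,ζ^3,ζ^6,ζ^9.
candidate 1: n = (0, -1, 0, -1) → π⊥ ≈ (+0.00000, -1.41421); max(|x|,|y|,|x±y|/√2) = 1.41421 > 1.2 ⇒ ∉ W
candidate 2: n = (-1, -1, 0, 1) → π⊥ ≈ (+0.41421, +0.00000); max(|x|,|y|,|x±y|/√2) = 0.41421 ≤ 1.2 ⇒ ∈ W
candidate 3: n = (1, 0, 1, 1) → π⊥ ≈ (+1.70711, -0.29289); max(|x|,|y|,|x±y|/√2) = 1.70711 > 1.2 ⇒ ∉ W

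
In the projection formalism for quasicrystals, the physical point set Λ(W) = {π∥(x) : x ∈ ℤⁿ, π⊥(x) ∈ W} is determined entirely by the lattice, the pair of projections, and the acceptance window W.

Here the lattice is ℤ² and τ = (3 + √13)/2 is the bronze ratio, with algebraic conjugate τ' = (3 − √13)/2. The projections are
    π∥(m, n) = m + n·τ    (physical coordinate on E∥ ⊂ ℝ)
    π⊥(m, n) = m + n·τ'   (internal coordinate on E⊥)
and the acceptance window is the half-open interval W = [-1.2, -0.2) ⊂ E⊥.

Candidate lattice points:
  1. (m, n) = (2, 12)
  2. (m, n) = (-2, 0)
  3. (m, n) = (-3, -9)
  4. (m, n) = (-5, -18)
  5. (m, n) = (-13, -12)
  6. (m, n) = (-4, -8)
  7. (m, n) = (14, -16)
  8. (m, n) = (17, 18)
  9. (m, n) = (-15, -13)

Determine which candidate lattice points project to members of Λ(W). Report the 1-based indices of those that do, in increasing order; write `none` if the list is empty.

Numerically τ ≈ 3.30278 and τ' = −1/τ ≈ -0.30278.
#1 (2,12): internal coord 2 + (12)·τ' = -1.63331; -1.63331 ∉ [-1.2, -0.2) → out
#2 (-2,0): internal coord -2 + (0)·τ' = -2.00000; -2.00000 ∉ [-1.2, -0.2) → out
#3 (-3,-9): internal coord -3 + (-9)·τ' = -0.27502; -0.27502 ∈ [-1.2, -0.2) → IN Λ
#4 (-5,-18): internal coord -5 + (-18)·τ' = +0.44996; +0.44996 ∉ [-1.2, -0.2) → out
#5 (-13,-12): internal coord -13 + (-12)·τ' = -9.36669; -9.36669 ∉ [-1.2, -0.2) → out
#6 (-4,-8): internal coord -4 + (-8)·τ' = -1.57779; -1.57779 ∉ [-1.2, -0.2) → out
#7 (14,-16): internal coord 14 + (-16)·τ' = +18.84441; +18.84441 ∉ [-1.2, -0.2) → out
#8 (17,18): internal coord 17 + (18)·τ' = +11.55004; +11.55004 ∉ [-1.2, -0.2) → out
#9 (-15,-13): internal coord -15 + (-13)·τ' = -11.06392; -11.06392 ∉ [-1.2, -0.2) → out

3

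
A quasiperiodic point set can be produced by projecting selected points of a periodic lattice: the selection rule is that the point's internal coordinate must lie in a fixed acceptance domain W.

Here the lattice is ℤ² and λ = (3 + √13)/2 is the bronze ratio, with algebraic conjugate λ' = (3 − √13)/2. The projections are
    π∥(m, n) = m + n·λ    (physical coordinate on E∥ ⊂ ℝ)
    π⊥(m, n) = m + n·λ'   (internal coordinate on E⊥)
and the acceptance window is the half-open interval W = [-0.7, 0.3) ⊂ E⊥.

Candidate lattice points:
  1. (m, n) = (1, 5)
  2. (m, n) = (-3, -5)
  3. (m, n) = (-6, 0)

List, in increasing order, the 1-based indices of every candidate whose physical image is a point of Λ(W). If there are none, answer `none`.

1

λ' = (3−√13)/2 ≈ -0.302776.
candidate 1: (m,n)=(1,5) → π∥ = 1+5·λ ≈ 17.513878, π⊥ = 1+5·λ' ≈ -0.513878 ∈ [-0.7, 0.3) ⇒ IN Λ
candidate 2: (m,n)=(-3,-5) → π∥ = -3-5·λ ≈ -19.513878, π⊥ = -3-5·λ' ≈ -1.486122 ∉ [-0.7, 0.3) ⇒ out
candidate 3: (m,n)=(-6,0) → π∥ = -6+0·λ ≈ -6.000000, π⊥ = -6+0·λ' ≈ -6.000000 ∉ [-0.7, 0.3) ⇒ out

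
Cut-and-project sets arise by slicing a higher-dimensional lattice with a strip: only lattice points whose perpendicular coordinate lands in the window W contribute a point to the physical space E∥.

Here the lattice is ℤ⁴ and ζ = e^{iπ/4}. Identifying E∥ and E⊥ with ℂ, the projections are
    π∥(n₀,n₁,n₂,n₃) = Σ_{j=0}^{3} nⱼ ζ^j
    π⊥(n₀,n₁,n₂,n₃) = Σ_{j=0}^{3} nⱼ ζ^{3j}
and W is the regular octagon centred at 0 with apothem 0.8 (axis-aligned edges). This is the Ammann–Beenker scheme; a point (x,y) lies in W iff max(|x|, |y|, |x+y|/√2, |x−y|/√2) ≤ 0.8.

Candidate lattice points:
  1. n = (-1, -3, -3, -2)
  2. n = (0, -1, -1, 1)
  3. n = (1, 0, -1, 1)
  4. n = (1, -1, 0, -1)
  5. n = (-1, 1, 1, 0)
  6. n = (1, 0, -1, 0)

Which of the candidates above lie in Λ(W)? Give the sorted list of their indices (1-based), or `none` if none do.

1

Internal map: ζ^{3j} for j=0..3 gives (1,0), (−√2/2,√2/2), (0,−1), (√2/2,√2/2).
candidate 1: n = (-1, -3, -3, -2) → π⊥ ≈ (-0.292893, -0.535534); max(|x|,|y|,|x±y|/√2) = 0.585786 ≤ 0.8 ⇒ ∈ W
candidate 2: n = (0, -1, -1, 1) → π⊥ ≈ (+1.414214, +1.000000); max(|x|,|y|,|x±y|/√2) = 1.707107 > 0.8 ⇒ ∉ W
candidate 3: n = (1, 0, -1, 1) → π⊥ ≈ (+1.707107, +1.707107); max(|x|,|y|,|x±y|/√2) = 2.414214 > 0.8 ⇒ ∉ W
candidate 4: n = (1, -1, 0, -1) → π⊥ ≈ (+1.000000, -1.414214); max(|x|,|y|,|x±y|/√2) = 1.707107 > 0.8 ⇒ ∉ W
candidate 5: n = (-1, 1, 1, 0) → π⊥ ≈ (-1.707107, -0.292893); max(|x|,|y|,|x±y|/√2) = 1.707107 > 0.8 ⇒ ∉ W
candidate 6: n = (1, 0, -1, 0) → π⊥ ≈ (+1.000000, +1.000000); max(|x|,|y|,|x±y|/√2) = 1.414214 > 0.8 ⇒ ∉ W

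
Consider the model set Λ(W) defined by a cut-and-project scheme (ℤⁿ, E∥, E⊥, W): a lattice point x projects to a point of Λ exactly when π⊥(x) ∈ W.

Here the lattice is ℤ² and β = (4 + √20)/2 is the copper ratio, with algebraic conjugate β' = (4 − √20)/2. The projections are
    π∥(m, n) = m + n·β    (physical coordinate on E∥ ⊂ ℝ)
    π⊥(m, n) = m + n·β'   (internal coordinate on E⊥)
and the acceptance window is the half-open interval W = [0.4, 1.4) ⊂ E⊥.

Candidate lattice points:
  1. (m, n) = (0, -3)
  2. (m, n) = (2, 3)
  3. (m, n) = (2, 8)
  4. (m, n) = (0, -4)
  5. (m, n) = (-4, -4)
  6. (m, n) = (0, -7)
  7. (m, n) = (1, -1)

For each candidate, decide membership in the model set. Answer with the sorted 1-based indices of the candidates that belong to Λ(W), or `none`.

1, 2, 4, 7

Numerically β ≈ 4.2361 and β' = −1/β ≈ -0.2361.
candidate 1: (m,n)=(0,-3) → π∥ = 0-3·β ≈ -12.7082, π⊥ = 0-3·β' ≈ 0.7082 ∈ [0.4, 1.4) ⇒ IN Λ
candidate 2: (m,n)=(2,3) → π∥ = 2+3·β ≈ 14.7082, π⊥ = 2+3·β' ≈ 1.2918 ∈ [0.4, 1.4) ⇒ IN Λ
candidate 3: (m,n)=(2,8) → π∥ = 2+8·β ≈ 35.8885, π⊥ = 2+8·β' ≈ 0.1115 ∉ [0.4, 1.4) ⇒ out
candidate 4: (m,n)=(0,-4) → π∥ = 0-4·β ≈ -16.9443, π⊥ = 0-4·β' ≈ 0.9443 ∈ [0.4, 1.4) ⇒ IN Λ
candidate 5: (m,n)=(-4,-4) → π∥ = -4-4·β ≈ -20.9443, π⊥ = -4-4·β' ≈ -3.0557 ∉ [0.4, 1.4) ⇒ out
candidate 6: (m,n)=(0,-7) → π∥ = 0-7·β ≈ -29.6525, π⊥ = 0-7·β' ≈ 1.6525 ∉ [0.4, 1.4) ⇒ out
candidate 7: (m,n)=(1,-1) → π∥ = 1-1·β ≈ -3.2361, π⊥ = 1-1·β' ≈ 1.2361 ∈ [0.4, 1.4) ⇒ IN Λ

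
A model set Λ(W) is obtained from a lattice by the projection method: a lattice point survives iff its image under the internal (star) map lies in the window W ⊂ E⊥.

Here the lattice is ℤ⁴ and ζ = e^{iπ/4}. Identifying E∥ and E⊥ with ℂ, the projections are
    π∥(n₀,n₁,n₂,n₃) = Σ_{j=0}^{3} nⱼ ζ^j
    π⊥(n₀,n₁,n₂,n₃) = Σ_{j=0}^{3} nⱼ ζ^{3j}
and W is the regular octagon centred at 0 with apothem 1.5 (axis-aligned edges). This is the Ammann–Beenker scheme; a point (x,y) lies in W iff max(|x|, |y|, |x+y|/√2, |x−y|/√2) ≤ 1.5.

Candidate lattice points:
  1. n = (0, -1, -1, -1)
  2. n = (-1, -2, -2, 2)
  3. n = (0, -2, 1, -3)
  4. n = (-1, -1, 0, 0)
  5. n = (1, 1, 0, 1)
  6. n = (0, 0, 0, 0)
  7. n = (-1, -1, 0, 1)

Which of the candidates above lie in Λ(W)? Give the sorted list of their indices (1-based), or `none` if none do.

1, 4, 6, 7

Internal map: ζ^{3j} for j=0..3 gives (1,0), (−√2/2,√2/2), (0,−1), (√2/2,√2/2).
candidate 1: n = (0, -1, -1, -1) → π⊥ ≈ (+0.00000, -0.41421); max(|x|,|y|,|x±y|/√2) = 0.41421 ≤ 1.5 ⇒ ∈ W
candidate 2: n = (-1, -2, -2, 2) → π⊥ ≈ (+1.82843, +2.00000); max(|x|,|y|,|x±y|/√2) = 2.70711 > 1.5 ⇒ ∉ W
candidate 3: n = (0, -2, 1, -3) → π⊥ ≈ (-0.70711, -4.53553); max(|x|,|y|,|x±y|/√2) = 4.53553 > 1.5 ⇒ ∉ W
candidate 4: n = (-1, -1, 0, 0) → π⊥ ≈ (-0.29289, -0.70711); max(|x|,|y|,|x±y|/√2) = 0.70711 ≤ 1.5 ⇒ ∈ W
candidate 5: n = (1, 1, 0, 1) → π⊥ ≈ (+1.00000, +1.41421); max(|x|,|y|,|x±y|/√2) = 1.70711 > 1.5 ⇒ ∉ W
candidate 6: n = (0, 0, 0, 0) → π⊥ ≈ (+0.00000, +0.00000); max(|x|,|y|,|x±y|/√2) = 0.00000 ≤ 1.5 ⇒ ∈ W
candidate 7: n = (-1, -1, 0, 1) → π⊥ ≈ (+0.41421, +0.00000); max(|x|,|y|,|x±y|/√2) = 0.41421 ≤ 1.5 ⇒ ∈ W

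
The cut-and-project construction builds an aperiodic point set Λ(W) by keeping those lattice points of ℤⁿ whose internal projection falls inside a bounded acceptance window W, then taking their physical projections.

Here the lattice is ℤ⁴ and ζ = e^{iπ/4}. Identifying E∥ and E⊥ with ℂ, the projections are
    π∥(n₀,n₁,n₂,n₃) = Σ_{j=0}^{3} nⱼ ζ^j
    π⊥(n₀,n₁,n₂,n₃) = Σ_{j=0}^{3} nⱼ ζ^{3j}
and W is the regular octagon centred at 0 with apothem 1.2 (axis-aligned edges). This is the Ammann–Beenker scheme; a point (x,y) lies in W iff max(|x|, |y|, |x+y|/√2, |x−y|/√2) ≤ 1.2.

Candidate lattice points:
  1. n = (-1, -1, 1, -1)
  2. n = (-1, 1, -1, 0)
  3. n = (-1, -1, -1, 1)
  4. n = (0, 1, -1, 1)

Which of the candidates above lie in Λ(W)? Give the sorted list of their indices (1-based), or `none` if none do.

3

Internal map: ζ^{3j} for j=0..3 gives (1,0), (−√2/2,√2/2), (0,−1), (√2/2,√2/2).
#1 (-1, -1, 1, -1): internal (-1.000000, -2.414214); octagon support 2.414214 vs apothem 1.2 → ∉ W
#2 (-1, 1, -1, 0): internal (-1.707107, 1.707107); octagon support 2.414214 vs apothem 1.2 → ∉ W
#3 (-1, -1, -1, 1): internal (0.414214, 1.000000); octagon support 1.000000 vs apothem 1.2 → ∈ W
#4 (0, 1, -1, 1): internal (0.000000, 2.414214); octagon support 2.414214 vs apothem 1.2 → ∉ W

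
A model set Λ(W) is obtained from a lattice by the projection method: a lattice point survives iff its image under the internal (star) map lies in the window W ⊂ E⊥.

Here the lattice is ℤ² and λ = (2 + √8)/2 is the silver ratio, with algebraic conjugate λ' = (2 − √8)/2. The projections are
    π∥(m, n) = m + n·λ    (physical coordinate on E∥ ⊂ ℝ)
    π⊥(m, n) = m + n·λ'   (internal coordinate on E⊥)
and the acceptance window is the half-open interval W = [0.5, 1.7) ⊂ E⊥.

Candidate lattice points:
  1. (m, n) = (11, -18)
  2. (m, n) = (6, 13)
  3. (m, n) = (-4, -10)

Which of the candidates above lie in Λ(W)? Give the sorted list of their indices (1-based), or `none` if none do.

2

Numerically λ ≈ 2.4142 and λ' = −1/λ ≈ -0.4142.
#1 (11,-18): internal coord 11 + (-18)·λ' = +18.4558; +18.4558 ∉ [0.5, 1.7) → out
#2 (6,13): internal coord 6 + (13)·λ' = +0.6152; +0.6152 ∈ [0.5, 1.7) → IN Λ
#3 (-4,-10): internal coord -4 + (-10)·λ' = +0.1421; +0.1421 ∉ [0.5, 1.7) → out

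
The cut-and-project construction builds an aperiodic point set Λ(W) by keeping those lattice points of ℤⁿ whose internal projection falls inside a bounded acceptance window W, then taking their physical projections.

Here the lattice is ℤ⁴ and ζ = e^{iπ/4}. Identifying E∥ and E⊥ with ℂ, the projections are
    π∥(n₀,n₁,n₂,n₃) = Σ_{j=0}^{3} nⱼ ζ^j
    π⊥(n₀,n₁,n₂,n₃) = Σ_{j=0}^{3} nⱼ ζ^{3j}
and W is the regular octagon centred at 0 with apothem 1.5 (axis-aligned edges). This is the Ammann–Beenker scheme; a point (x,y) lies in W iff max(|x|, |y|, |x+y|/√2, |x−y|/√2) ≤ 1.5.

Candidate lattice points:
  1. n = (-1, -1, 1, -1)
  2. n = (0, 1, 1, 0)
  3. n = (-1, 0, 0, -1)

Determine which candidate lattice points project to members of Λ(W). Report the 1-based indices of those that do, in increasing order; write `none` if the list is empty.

With ζ = e^{iπ/4} the internal vectors are ζ^0,ζ^3,ζ^6,ζ^9.
candidate 1: n = (-1, -1, 1, -1) → π⊥ ≈ (-1.000000, -2.414214); max(|x|,|y|,|x±y|/√2) = 2.414214 > 1.5 ⇒ ∉ W
candidate 2: n = (0, 1, 1, 0) → π⊥ ≈ (-0.707107, -0.292893); max(|x|,|y|,|x±y|/√2) = 0.707107 ≤ 1.5 ⇒ ∈ W
candidate 3: n = (-1, 0, 0, -1) → π⊥ ≈ (-1.707107, -0.707107); max(|x|,|y|,|x±y|/√2) = 1.707107 > 1.5 ⇒ ∉ W

2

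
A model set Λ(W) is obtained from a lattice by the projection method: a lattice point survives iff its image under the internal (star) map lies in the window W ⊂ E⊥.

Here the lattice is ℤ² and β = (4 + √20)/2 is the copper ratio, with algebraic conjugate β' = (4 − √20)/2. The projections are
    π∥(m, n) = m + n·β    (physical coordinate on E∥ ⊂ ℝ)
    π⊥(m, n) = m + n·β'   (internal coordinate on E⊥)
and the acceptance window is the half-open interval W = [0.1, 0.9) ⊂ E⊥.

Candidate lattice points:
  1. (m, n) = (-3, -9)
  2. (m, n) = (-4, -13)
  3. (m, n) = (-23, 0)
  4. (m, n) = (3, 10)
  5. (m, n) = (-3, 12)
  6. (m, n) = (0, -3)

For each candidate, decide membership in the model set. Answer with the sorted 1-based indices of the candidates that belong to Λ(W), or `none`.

4, 6

Numerically β ≈ 4.2361 and β' = −1/β ≈ -0.2361.
#1 (-3,-9): internal coord -3 + (-9)·β' = -0.8754; -0.8754 ∉ [0.1, 0.9) → out
#2 (-4,-13): internal coord -4 + (-13)·β' = -0.9311; -0.9311 ∉ [0.1, 0.9) → out
#3 (-23,0): internal coord -23 + (0)·β' = -23.0000; -23.0000 ∉ [0.1, 0.9) → out
#4 (3,10): internal coord 3 + (10)·β' = +0.6393; +0.6393 ∈ [0.1, 0.9) → IN Λ
#5 (-3,12): internal coord -3 + (12)·β' = -5.8328; -5.8328 ∉ [0.1, 0.9) → out
#6 (0,-3): internal coord 0 + (-3)·β' = +0.7082; +0.7082 ∈ [0.1, 0.9) → IN Λ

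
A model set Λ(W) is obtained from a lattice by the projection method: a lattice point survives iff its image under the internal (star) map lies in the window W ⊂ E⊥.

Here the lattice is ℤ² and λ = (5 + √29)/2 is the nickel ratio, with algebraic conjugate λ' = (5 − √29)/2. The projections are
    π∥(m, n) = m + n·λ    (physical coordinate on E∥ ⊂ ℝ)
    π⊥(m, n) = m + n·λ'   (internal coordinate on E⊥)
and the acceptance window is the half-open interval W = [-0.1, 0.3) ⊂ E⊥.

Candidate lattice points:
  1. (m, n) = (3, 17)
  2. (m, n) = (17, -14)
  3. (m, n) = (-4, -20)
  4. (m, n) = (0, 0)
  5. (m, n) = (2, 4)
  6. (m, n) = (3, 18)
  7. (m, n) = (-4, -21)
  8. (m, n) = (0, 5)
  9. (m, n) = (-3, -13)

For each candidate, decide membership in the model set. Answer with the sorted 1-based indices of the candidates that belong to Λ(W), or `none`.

λ' = (5−√29)/2 ≈ -0.19258.
candidate 1: (m,n)=(3,17) → π∥ = 3+17·λ ≈ 91.27390, π⊥ = 3+17·λ' ≈ -0.27390 ∉ [-0.1, 0.3) ⇒ out
candidate 2: (m,n)=(17,-14) → π∥ = 17-14·λ ≈ -55.69615, π⊥ = 17-14·λ' ≈ 19.69615 ∉ [-0.1, 0.3) ⇒ out
candidate 3: (m,n)=(-4,-20) → π∥ = -4-20·λ ≈ -107.85165, π⊥ = -4-20·λ' ≈ -0.14835 ∉ [-0.1, 0.3) ⇒ out
candidate 4: (m,n)=(0,0) → π∥ = 0+0·λ ≈ 0.00000, π⊥ = 0+0·λ' ≈ 0.00000 ∈ [-0.1, 0.3) ⇒ IN Λ
candidate 5: (m,n)=(2,4) → π∥ = 2+4·λ ≈ 22.77033, π⊥ = 2+4·λ' ≈ 1.22967 ∉ [-0.1, 0.3) ⇒ out
candidate 6: (m,n)=(3,18) → π∥ = 3+18·λ ≈ 96.46648, π⊥ = 3+18·λ' ≈ -0.46648 ∉ [-0.1, 0.3) ⇒ out
candidate 7: (m,n)=(-4,-21) → π∥ = -4-21·λ ≈ -113.04423, π⊥ = -4-21·λ' ≈ 0.04423 ∈ [-0.1, 0.3) ⇒ IN Λ
candidate 8: (m,n)=(0,5) → π∥ = 0+5·λ ≈ 25.96291, π⊥ = 0+5·λ' ≈ -0.96291 ∉ [-0.1, 0.3) ⇒ out
candidate 9: (m,n)=(-3,-13) → π∥ = -3-13·λ ≈ -70.50357, π⊥ = -3-13·λ' ≈ -0.49643 ∉ [-0.1, 0.3) ⇒ out

4, 7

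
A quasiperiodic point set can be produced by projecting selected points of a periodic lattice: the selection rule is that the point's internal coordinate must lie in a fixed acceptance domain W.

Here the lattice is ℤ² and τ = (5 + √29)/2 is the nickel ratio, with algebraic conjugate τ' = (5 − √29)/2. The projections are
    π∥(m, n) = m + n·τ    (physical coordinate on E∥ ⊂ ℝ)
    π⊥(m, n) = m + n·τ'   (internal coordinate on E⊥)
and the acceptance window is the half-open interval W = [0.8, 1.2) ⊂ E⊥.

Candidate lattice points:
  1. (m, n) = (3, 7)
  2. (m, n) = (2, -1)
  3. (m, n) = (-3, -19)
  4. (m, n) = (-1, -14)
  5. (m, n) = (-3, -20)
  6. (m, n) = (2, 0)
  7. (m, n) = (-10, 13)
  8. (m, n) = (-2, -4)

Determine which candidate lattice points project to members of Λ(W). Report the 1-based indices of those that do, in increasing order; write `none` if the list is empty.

Compute τ' = (5−√29)/2 = -0.1926, so π⊥(m,n) = m -0.1926·n.
#1 (3,7): internal coord 3 + (7)·τ' = +1.6519; +1.6519 ∉ [0.8, 1.2) → out
#2 (2,-1): internal coord 2 + (-1)·τ' = +2.1926; +2.1926 ∉ [0.8, 1.2) → out
#3 (-3,-19): internal coord -3 + (-19)·τ' = +0.6591; +0.6591 ∉ [0.8, 1.2) → out
#4 (-1,-14): internal coord -1 + (-14)·τ' = +1.6962; +1.6962 ∉ [0.8, 1.2) → out
#5 (-3,-20): internal coord -3 + (-20)·τ' = +0.8516; +0.8516 ∈ [0.8, 1.2) → IN Λ
#6 (2,0): internal coord 2 + (0)·τ' = +2.0000; +2.0000 ∉ [0.8, 1.2) → out
#7 (-10,13): internal coord -10 + (13)·τ' = -12.5036; -12.5036 ∉ [0.8, 1.2) → out
#8 (-2,-4): internal coord -2 + (-4)·τ' = -1.2297; -1.2297 ∉ [0.8, 1.2) → out

5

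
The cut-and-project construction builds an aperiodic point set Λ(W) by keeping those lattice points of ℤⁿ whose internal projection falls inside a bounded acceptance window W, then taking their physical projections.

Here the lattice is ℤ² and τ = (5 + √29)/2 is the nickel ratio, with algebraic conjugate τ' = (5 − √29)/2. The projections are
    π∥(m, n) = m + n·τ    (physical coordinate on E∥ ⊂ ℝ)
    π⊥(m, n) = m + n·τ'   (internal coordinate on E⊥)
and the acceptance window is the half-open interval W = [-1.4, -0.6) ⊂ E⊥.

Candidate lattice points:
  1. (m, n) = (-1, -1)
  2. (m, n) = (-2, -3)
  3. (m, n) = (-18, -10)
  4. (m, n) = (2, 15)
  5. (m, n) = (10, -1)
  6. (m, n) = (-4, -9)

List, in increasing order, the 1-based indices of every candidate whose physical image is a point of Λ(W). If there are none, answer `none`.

τ' = (5−√29)/2 ≈ -0.1926.
candidate 1: (m,n)=(-1,-1) → π∥ = -1-1·τ ≈ -6.1926, π⊥ = -1-1·τ' ≈ -0.8074 ∈ [-1.4, -0.6) ⇒ IN Λ
candidate 2: (m,n)=(-2,-3) → π∥ = -2-3·τ ≈ -17.5777, π⊥ = -2-3·τ' ≈ -1.4223 ∉ [-1.4, -0.6) ⇒ out
candidate 3: (m,n)=(-18,-10) → π∥ = -18-10·τ ≈ -69.9258, π⊥ = -18-10·τ' ≈ -16.0742 ∉ [-1.4, -0.6) ⇒ out
candidate 4: (m,n)=(2,15) → π∥ = 2+15·τ ≈ 79.8887, π⊥ = 2+15·τ' ≈ -0.8887 ∈ [-1.4, -0.6) ⇒ IN Λ
candidate 5: (m,n)=(10,-1) → π∥ = 10-1·τ ≈ 4.8074, π⊥ = 10-1·τ' ≈ 10.1926 ∉ [-1.4, -0.6) ⇒ out
candidate 6: (m,n)=(-4,-9) → π∥ = -4-9·τ ≈ -50.7332, π⊥ = -4-9·τ' ≈ -2.2668 ∉ [-1.4, -0.6) ⇒ out

1, 4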